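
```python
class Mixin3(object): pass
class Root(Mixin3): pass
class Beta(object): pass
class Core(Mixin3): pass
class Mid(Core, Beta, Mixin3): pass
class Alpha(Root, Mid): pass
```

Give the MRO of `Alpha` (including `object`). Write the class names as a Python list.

[Alpha, Root, Mid, Core, Beta, Mixin3, object]

L[Alpha] = Alpha + merge(L[Root], L[Mid], [Root Mid])
  take Root:  [Root Mixin3 object] + [Mid Core Beta Mixin3 object] + [Root Mid]
  take Mid:  [Mixin3 object] + [Mid Core Beta Mixin3 object] + [Mid]
  take Core:  [Mixin3 object] + [Core Beta Mixin3 object]
  take Beta:  [Mixin3 object] + [Beta Mixin3 object]
  take Mixin3:  [Mixin3 object] + [Mixin3 object]
  take object:  [object] + [object]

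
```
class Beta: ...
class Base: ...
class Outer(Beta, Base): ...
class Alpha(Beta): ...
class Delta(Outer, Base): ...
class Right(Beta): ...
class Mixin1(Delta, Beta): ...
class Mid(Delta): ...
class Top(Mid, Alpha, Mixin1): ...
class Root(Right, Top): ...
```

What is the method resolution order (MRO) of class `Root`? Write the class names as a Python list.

L[Root] = Root + merge(L[Right], L[Top], [Right Top])
  take Right:  [Right Beta object] + [Top Mid Alpha Mixin1 Delta Outer Beta Base object] + [Right Top]
  take Top:  [Beta object] + [Top Mid Alpha Mixin1 Delta Outer Beta Base object] + [Top]
  take Mid:  [Beta object] + [Mid Alpha Mixin1 Delta Outer Beta Base object]
  take Alpha:  [Beta object] + [Alpha Mixin1 Delta Outer Beta Base object]
  take Mixin1:  [Beta object] + [Mixin1 Delta Outer Beta Base object]
  take Delta:  [Beta object] + [Delta Outer Beta Base object]
  take Outer:  [Beta object] + [Outer Beta Base object]
  take Beta:  [Beta object] + [Beta Base object]
  take Base:  [object] + [Base object]
  take object:  [object] + [object]

[Root, Right, Top, Mid, Alpha, Mixin1, Delta, Outer, Beta, Base, object]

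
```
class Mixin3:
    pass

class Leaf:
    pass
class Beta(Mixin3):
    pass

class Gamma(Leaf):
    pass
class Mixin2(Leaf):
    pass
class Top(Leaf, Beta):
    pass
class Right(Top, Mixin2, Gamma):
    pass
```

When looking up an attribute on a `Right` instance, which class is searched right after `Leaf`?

L[Right] = Right + merge(L[Top], L[Mixin2], L[Gamma], [Top Mixin2 Gamma])
  take Top:  [Top Leaf Beta Mixin3 object] + [Mixin2 Leaf object] + [Gamma Leaf object] + [Top Mixin2 Gamma]
  take Mixin2:  [Leaf Beta Mixin3 object] + [Mixin2 Leaf object] + [Gamma Leaf object] + [Mixin2 Gamma]
  take Gamma:  [Leaf Beta Mixin3 object] + [Leaf object] + [Gamma Leaf object] + [Gamma]
  take Leaf:  [Leaf Beta Mixin3 object] + [Leaf object] + [Leaf object]
  take Beta:  [Beta Mixin3 object] + [object] + [object]
  take Mixin3:  [Mixin3 object] + [object] + [object]
  take object:  [object] + [object] + [object]
MRO: Right Top Mixin2 Gamma Leaf Beta Mixin3 object
Leaf is at position 4; next is Beta.

Beta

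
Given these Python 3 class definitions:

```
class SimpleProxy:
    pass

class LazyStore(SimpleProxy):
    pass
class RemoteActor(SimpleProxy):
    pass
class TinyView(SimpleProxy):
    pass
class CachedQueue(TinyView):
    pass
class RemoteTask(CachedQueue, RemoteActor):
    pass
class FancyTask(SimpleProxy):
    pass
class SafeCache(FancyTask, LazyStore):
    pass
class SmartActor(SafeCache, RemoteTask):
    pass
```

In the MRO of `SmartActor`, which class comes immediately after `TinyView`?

L[SmartActor] = SmartActor + merge(L[SafeCache], L[RemoteTask], [SafeCache RemoteTask])
  take SafeCache:  [SafeCache FancyTask LazyStore SimpleProxy object] + [RemoteTask CachedQueue TinyView RemoteActor SimpleProxy object] + [SafeCache RemoteTask]
  take FancyTask:  [FancyTask LazyStore SimpleProxy object] + [RemoteTask CachedQueue TinyView RemoteActor SimpleProxy object] + [RemoteTask]
  take LazyStore:  [LazyStore SimpleProxy object] + [RemoteTask CachedQueue TinyView RemoteActor SimpleProxy object] + [RemoteTask]
  take RemoteTask:  [SimpleProxy object] + [RemoteTask CachedQueue TinyView RemoteActor SimpleProxy object] + [RemoteTask]
  take CachedQueue:  [SimpleProxy object] + [CachedQueue TinyView RemoteActor SimpleProxy object]
  take TinyView:  [SimpleProxy object] + [TinyView RemoteActor SimpleProxy object]
  take RemoteActor:  [SimpleProxy object] + [RemoteActor SimpleProxy object]
  take SimpleProxy:  [SimpleProxy object] + [SimpleProxy object]
  take object:  [object] + [object]
MRO: SmartActor SafeCache FancyTask LazyStore RemoteTask CachedQueue TinyView RemoteActor SimpleProxy object
TinyView is at position 6; next is RemoteActor.

RemoteActor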